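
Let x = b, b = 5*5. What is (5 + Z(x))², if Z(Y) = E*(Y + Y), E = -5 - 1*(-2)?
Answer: 21025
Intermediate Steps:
E = -3 (E = -5 + 2 = -3)
b = 25
x = 25
Z(Y) = -6*Y (Z(Y) = -3*(Y + Y) = -6*Y)
(5 + Z(x))² = (5 - 6*25)² = (5 - 150)² = (-145)² = 21025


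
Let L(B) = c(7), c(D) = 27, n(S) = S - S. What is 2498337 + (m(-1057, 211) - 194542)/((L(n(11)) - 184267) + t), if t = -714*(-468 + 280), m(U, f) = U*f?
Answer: 124937254265/50008 ≈ 2.4983e+6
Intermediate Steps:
n(S) = 0
L(B) = 27
t = 134232 (t = -714*(-188) = 134232)
2498337 + (m(-1057, 211) - 194542)/((L(n(11)) - 184267) + t) = 2498337 + (-1057*211 - 194542)/((27 - 184267) + 134232) = 2498337 + (-223027 - 194542)/(-184240 + 134232) = 2498337 - 417569/(-50008) = 2498337 - 417569*(-1/50008) = 2498337 + 417569/50008 = 124937254265/50008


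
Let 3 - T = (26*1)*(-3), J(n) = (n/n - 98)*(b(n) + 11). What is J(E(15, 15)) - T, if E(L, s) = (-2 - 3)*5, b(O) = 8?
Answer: -1924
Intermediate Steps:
E(L, s) = -25 (E(L, s) = -5*5 = -25)
J(n) = -1843 (J(n) = (n/n - 98)*(8 + 11) = (1 - 98)*19 = -97*19 = -1843)
T = 81 (T = 3 - 26*1*(-3) = 3 - 26*(-3) = 3 - 1*(-78) = 3 + 78 = 81)
J(E(15, 15)) - T = -1843 - 1*81 = -1843 - 81 = -1924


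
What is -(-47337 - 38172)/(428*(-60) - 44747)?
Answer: -85509/70427 ≈ -1.2142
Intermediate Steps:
-(-47337 - 38172)/(428*(-60) - 44747) = -(-85509)/(-25680 - 44747) = -(-85509)/(-70427) = -(-85509)*(-1)/70427 = -1*85509/70427 = -85509/70427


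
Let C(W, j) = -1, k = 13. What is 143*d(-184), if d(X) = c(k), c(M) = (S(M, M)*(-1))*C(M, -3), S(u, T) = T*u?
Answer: 24167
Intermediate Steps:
c(M) = M**2 (c(M) = ((M*M)*(-1))*(-1) = (M**2*(-1))*(-1) = -M**2*(-1) = M**2)
d(X) = 169 (d(X) = 13**2 = 169)
143*d(-184) = 143*169 = 24167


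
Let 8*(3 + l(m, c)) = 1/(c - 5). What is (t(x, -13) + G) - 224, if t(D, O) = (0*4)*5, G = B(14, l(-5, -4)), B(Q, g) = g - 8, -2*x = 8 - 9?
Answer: -16921/72 ≈ -235.01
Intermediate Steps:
l(m, c) = -3 + 1/(8*(-5 + c)) (l(m, c) = -3 + 1/(8*(c - 5)) = -3 + 1/(8*(-5 + c)))
x = ½ (x = -(8 - 9)/2 = -½*(-1) = ½ ≈ 0.50000)
B(Q, g) = -8 + g
G = -793/72 (G = -8 + (121 - 24*(-4))/(8*(-5 - 4)) = -8 + (⅛)*(121 + 96)/(-9) = -8 + (⅛)*(-⅑)*217 = -8 - 217/72 = -793/72 ≈ -11.014)
t(D, O) = 0 (t(D, O) = 0*5 = 0)
(t(x, -13) + G) - 224 = (0 - 793/72) - 224 = -793/72 - 224 = -16921/72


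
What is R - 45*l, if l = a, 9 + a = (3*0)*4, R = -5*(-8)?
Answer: 445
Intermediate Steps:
R = 40
a = -9 (a = -9 + (3*0)*4 = -9 + 0*4 = -9 + 0 = -9)
l = -9
R - 45*l = 40 - 45*(-9) = 40 + 405 = 445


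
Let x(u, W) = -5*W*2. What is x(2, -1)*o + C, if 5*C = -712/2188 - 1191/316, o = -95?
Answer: -164350945/172852 ≈ -950.82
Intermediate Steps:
C = -141545/172852 (C = (-712/2188 - 1191/316)/5 = (-712*1/2188 - 1191*1/316)/5 = (-178/547 - 1191/316)/5 = (⅕)*(-707725/172852) = -141545/172852 ≈ -0.81888)
x(u, W) = -10*W
x(2, -1)*o + C = -10*(-1)*(-95) - 141545/172852 = 10*(-95) - 141545/172852 = -950 - 141545/172852 = -164350945/172852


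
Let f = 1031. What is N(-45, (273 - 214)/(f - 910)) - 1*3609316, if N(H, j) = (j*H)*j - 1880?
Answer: -52871677281/14641 ≈ -3.6112e+6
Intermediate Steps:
N(H, j) = -1880 + H*j**2 (N(H, j) = (H*j)*j - 1880 = H*j**2 - 1880 = -1880 + H*j**2)
N(-45, (273 - 214)/(f - 910)) - 1*3609316 = (-1880 - 45*(273 - 214)**2/(1031 - 910)**2) - 1*3609316 = (-1880 - 45*(59/121)**2) - 3609316 = (-1880 - 45*3481/14641) - 3609316 = (-1880 - 156645/14641) - 3609316 = -27681725/14641 - 3609316 = -52871677281/14641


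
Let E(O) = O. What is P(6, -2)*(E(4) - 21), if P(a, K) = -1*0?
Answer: 0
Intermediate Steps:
P(a, K) = 0
P(6, -2)*(E(4) - 21) = 0*(4 - 21) = 0*(-17) = 0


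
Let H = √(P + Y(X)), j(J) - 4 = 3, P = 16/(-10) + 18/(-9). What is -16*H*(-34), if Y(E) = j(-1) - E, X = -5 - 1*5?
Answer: 544*√335/5 ≈ 1991.4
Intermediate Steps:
P = -18/5 (P = 16*(-⅒) + 18*(-⅑) = -8/5 - 2 = -18/5 ≈ -3.6000)
j(J) = 7 (j(J) = 4 + 3 = 7)
X = -10 (X = -5 - 5 = -10)
Y(E) = 7 - E
H = √335/5 (H = √(-18/5 + (7 - 1*(-10))) = √(-18/5 + (7 + 10)) = √(-18/5 + 17) = √(67/5) = √335/5 ≈ 3.6606)
-16*H*(-34) = -16*√335/5*(-34) = 544*√335/5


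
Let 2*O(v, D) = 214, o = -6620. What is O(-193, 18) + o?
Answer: -6513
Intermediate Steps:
O(v, D) = 107 (O(v, D) = (1/2)*214 = 107)
O(-193, 18) + o = 107 - 6620 = -6513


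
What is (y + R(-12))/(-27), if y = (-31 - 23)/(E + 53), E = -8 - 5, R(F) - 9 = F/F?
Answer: -173/540 ≈ -0.32037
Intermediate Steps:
R(F) = 10 (R(F) = 9 + F/F = 9 + 1 = 10)
E = -13
y = -27/20 (y = (-31 - 23)/(-13 + 53) = -54/40 = -54*1/40 = -27/20 ≈ -1.3500)
(y + R(-12))/(-27) = (-27/20 + 10)/(-27) = (173/20)*(-1/27) = -173/540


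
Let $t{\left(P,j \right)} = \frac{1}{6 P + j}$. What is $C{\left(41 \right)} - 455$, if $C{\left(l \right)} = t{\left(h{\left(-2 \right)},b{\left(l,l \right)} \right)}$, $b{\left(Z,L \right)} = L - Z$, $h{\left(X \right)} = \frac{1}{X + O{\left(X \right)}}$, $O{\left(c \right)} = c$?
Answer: $- \frac{1367}{3} \approx -455.67$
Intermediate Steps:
$h{\left(X \right)} = \frac{1}{2 X}$ ($h{\left(X \right)} = \frac{1}{X + X} = \frac{1}{2 X}$)
$t{\left(P,j \right)} = \frac{1}{j + 6 P}$
$C{\left(l \right)} = - \frac{2}{3}$ ($C{\left(l \right)} = \frac{1}{\left(l - l\right) + 6 \frac{1}{2 \left(-2\right)}} = \frac{1}{0 + 6 \cdot \frac{1}{2} \left(- \frac{1}{2}\right)} = \frac{1}{0 + 6 \left(- \frac{1}{4}\right)} = \frac{1}{0 - \frac{3}{2}} = \frac{1}{- \frac{3}{2}} = - \frac{2}{3}$)
$C{\left(41 \right)} - 455 = - \frac{2}{3} - 455 = - \frac{1367}{3}$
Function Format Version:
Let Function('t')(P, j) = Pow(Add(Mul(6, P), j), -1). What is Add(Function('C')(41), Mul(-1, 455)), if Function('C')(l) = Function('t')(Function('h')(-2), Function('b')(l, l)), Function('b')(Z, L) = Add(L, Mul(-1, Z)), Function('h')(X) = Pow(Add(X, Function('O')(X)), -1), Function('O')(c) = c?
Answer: Rational(-1367, 3) ≈ -455.67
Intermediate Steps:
Function('h')(X) = Mul(Rational(1, 2), Pow(X, -1)) (Function('h')(X) = Pow(Add(X, X), -1) = Pow(Mul(2, X), -1) = Mul(Rational(1, 2), Pow(X, -1)))
Function('t')(P, j) = Pow(Add(j, Mul(6, P)), -1)
Function('C')(l) = Rational(-2, 3) (Function('C')(l) = Pow(Add(Add(l, Mul(-1, l)), Mul(6, Mul(Rational(1, 2), Pow(-2, -1)))), -1) = Pow(Add(0, Mul(6, Mul(Rational(1, 2), Rational(-1, 2)))), -1) = Pow(Add(0, Mul(6, Rational(-1, 4))), -1) = Pow(Add(0, Rational(-3, 2)), -1) = Pow(Rational(-3, 2), -1) = Rational(-2, 3))
Add(Function('C')(41), Mul(-1, 455)) = Add(Rational(-2, 3), Mul(-1, 455)) = Add(Rational(-2, 3), -455) = Rational(-1367, 3)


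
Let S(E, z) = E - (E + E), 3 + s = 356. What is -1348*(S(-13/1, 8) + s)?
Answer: -493368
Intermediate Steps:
s = 353 (s = -3 + 356 = 353)
S(E, z) = -E (S(E, z) = E - 2*E = -E)
-1348*(S(-13/1, 8) + s) = -1348*(-(-13)/1 + 353) = -1348*(-(-13) + 353) = -1348*(-1*(-13) + 353) = -1348*(13 + 353) = -1348*366 = -493368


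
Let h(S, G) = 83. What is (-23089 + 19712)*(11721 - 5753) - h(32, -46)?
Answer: -20154019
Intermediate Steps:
(-23089 + 19712)*(11721 - 5753) - h(32, -46) = (-23089 + 19712)*(11721 - 5753) - 1*83 = -3377*5968 - 83 = -20153936 - 83 = -20154019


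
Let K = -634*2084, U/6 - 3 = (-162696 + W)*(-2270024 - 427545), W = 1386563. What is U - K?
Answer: -19808792754664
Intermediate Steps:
U = -19808794075920 (U = 18 + 6*((-162696 + 1386563)*(-2270024 - 427545)) = 18 + 6*(1223867*(-2697569)) = 18 + 6*(-3301465679323) = 18 - 19808794075938 = -19808794075920)
K = -1321256
U - K = -19808794075920 - 1*(-1321256) = -19808794075920 + 1321256 = -19808792754664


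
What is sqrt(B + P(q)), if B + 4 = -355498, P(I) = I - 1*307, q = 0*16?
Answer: I*sqrt(355809) ≈ 596.5*I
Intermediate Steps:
q = 0
P(I) = -307 + I (P(I) = I - 307 = -307 + I)
B = -355502 (B = -4 - 355498 = -355502)
sqrt(B + P(q)) = sqrt(-355502 + (-307 + 0)) = sqrt(-355502 - 307) = sqrt(-355809) = I*sqrt(355809)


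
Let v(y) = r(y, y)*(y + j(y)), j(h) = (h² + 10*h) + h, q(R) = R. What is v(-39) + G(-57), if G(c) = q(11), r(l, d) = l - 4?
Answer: -45268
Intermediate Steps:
j(h) = h² + 11*h
r(l, d) = -4 + l
v(y) = (-4 + y)*(y + y*(11 + y))
G(c) = 11
v(-39) + G(-57) = -39*(-4 - 39)*(12 - 39) + 11 = -39*(-43)*(-27) + 11 = -45279 + 11 = -45268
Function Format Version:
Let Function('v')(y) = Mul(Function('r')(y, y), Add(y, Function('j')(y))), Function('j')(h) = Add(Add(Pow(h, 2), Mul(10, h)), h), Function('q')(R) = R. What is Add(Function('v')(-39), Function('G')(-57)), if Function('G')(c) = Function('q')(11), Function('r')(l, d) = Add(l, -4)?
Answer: -45268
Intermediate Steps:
Function('j')(h) = Add(Pow(h, 2), Mul(11, h))
Function('r')(l, d) = Add(-4, l)
Function('v')(y) = Mul(Add(-4, y), Add(y, Mul(y, Add(11, y))))
Function('G')(c) = 11
Add(Function('v')(-39), Function('G')(-57)) = Add(Mul(-39, Add(-4, -39), Add(12, -39)), 11) = Add(Mul(-39, -43, -27), 11) = Add(-45279, 11) = -45268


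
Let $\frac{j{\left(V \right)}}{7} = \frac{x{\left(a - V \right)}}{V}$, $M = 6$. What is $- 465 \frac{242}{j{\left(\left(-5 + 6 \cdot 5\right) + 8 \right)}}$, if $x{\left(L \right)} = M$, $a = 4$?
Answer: $- \frac{618915}{7} \approx -88416.0$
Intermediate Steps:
$x{\left(L \right)} = 6$
$j{\left(V \right)} = \frac{42}{V}$ ($j{\left(V \right)} = 7 \frac{6}{V} = \frac{42}{V}$)
$- 465 \frac{242}{j{\left(\left(-5 + 6 \cdot 5\right) + 8 \right)}} = - 465 \frac{242}{42 \frac{1}{\left(-5 + 6 \cdot 5\right) + 8}} = - 465 \frac{242}{42 \frac{1}{\left(-5 + 30\right) + 8}} = - 465 \frac{242}{42 \frac{1}{25 + 8}} = - 465 \frac{242}{42 \cdot \frac{1}{33}} = - 465 \frac{242}{\frac{14}{11}} = - 465 \cdot 242 \cdot \frac{11}{14} = \left(-465\right) \frac{1331}{7} = - \frac{618915}{7}$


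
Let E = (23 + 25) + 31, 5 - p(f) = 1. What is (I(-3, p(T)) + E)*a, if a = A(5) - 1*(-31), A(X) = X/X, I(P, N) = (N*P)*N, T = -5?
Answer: 992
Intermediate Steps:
p(f) = 4 (p(f) = 5 - 1*1 = 5 - 1 = 4)
I(P, N) = P*N²
A(X) = 1
a = 32 (a = 1 - 1*(-31) = 1 + 31 = 32)
E = 79 (E = 48 + 31 = 79)
(I(-3, p(T)) + E)*a = (-3*4² + 79)*32 = (-3*16 + 79)*32 = (-48 + 79)*32 = 31*32 = 992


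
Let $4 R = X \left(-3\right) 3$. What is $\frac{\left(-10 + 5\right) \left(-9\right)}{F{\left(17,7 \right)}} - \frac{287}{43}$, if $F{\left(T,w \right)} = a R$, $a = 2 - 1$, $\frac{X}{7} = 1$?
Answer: $- \frac{2869}{301} \approx -9.5316$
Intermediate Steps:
$X = 7$ ($X = 7 \cdot 1 = 7$)
$R = - \frac{63}{4}$ ($R = \frac{7 \left(-3\right) 3}{4} = \frac{\left(-21\right) 3}{4} = \frac{1}{4} \left(-63\right) = - \frac{63}{4} \approx -15.75$)
$a = 1$
$F{\left(T,w \right)} = - \frac{63}{4}$ ($F{\left(T,w \right)} = 1 \left(- \frac{63}{4}\right) = - \frac{63}{4}$)
$\frac{\left(-10 + 5\right) \left(-9\right)}{F{\left(17,7 \right)}} - \frac{287}{43} = \frac{\left(-10 + 5\right) \left(-9\right)}{- \frac{63}{4}} - \frac{287}{43} = \left(-5\right) \left(-9\right) \left(- \frac{4}{63}\right) - \frac{287}{43} = 45 \left(- \frac{4}{63}\right) - \frac{287}{43} = - \frac{20}{7} - \frac{287}{43} = - \frac{2869}{301}$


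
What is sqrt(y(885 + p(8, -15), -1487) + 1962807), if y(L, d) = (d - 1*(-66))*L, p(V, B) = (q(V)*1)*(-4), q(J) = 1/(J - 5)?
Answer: 5*sqrt(254562)/3 ≈ 840.90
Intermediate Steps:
q(J) = 1/(-5 + J)
p(V, B) = -4/(-5 + V) (p(V, B) = (1/(-5 + V))*(-4) = -4/(-5 + V))
y(L, d) = L*(66 + d) (y(L, d) = (d + 66)*L = (66 + d)*L = L*(66 + d))
sqrt(y(885 + p(8, -15), -1487) + 1962807) = sqrt((885 - 4/(-5 + 8))*(66 - 1487) + 1962807) = sqrt((885 - 4/3)*(-1421) + 1962807) = sqrt((2651/3)*(-1421) + 1962807) = sqrt(-3767071/3 + 1962807) = sqrt(2121350/3) = 5*sqrt(254562)/3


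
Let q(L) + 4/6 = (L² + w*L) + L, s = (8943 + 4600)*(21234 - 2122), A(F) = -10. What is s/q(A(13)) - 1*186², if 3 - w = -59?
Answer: -103947285/199 ≈ -5.2235e+5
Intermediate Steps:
w = 62 (w = 3 - 1*(-59) = 3 + 59 = 62)
s = 258833816 (s = 13543*19112 = 258833816)
q(L) = -⅔ + L² + 63*L (q(L) = -⅔ + ((L² + 62*L) + L) = -⅔ + (L² + 63*L) = -⅔ + L² + 63*L)
s/q(A(13)) - 1*186² = 258833816/(-⅔ + (-10)² + 63*(-10)) - 1*186² = 258833816/(-⅔ + 100 - 630) - 1*34596 = 258833816/(-1592/3) - 34596 = 258833816*(-3/1592) - 34596 = -97062681/199 - 34596 = -103947285/199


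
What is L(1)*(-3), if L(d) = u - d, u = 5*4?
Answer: -57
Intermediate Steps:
u = 20
L(d) = 20 - d
L(1)*(-3) = (20 - 1*1)*(-3) = (20 - 1)*(-3) = 19*(-3) = -57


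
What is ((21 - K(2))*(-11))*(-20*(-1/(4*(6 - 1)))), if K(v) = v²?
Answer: -187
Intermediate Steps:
((21 - K(2))*(-11))*(-20*(-1/(4*(6 - 1)))) = ((21 - 1*2²)*(-11))*(-20*(-1/(4*(6 - 1)))) = ((21 - 1*4)*(-11))*(-20/((-4*5))) = ((21 - 4)*(-11))*(-20/(-20)) = (17*(-11))*(-20*(-1/20)) = -187*1 = -187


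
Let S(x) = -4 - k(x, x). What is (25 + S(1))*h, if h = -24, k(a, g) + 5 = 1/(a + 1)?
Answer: -612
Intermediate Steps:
k(a, g) = -5 + 1/(1 + a) (k(a, g) = -5 + 1/(a + 1) = -5 + 1/(1 + a))
S(x) = -4 - (-4 - 5*x)/(1 + x)
(25 + S(1))*h = (25 + 1/(1 + 1))*(-24) = (25 + 1/2)*(-24) = (25 + 1*(½))*(-24) = (25 + ½)*(-24) = (51/2)*(-24) = -612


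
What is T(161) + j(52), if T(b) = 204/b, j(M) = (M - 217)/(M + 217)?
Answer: 28311/43309 ≈ 0.65370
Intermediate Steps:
j(M) = (-217 + M)/(217 + M)
T(161) + j(52) = 204/161 + (-217 + 52)/(217 + 52) = 204*(1/161) - 165/269 = 204/161 + (1/269)*(-165) = 204/161 - 165/269 = 28311/43309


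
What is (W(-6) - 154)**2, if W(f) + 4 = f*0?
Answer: 24964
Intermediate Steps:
W(f) = -4 (W(f) = -4 + f*0 = -4 + 0 = -4)
(W(-6) - 154)**2 = (-4 - 154)**2 = (-158)**2 = 24964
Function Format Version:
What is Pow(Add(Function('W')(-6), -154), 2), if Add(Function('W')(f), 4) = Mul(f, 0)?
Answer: 24964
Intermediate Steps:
Function('W')(f) = -4 (Function('W')(f) = Add(-4, Mul(f, 0)) = Add(-4, 0) = -4)
Pow(Add(Function('W')(-6), -154), 2) = Pow(Add(-4, -154), 2) = Pow(-158, 2) = 24964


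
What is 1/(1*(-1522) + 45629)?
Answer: 1/44107 ≈ 2.2672e-5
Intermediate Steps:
1/(1*(-1522) + 45629) = 1/(-1522 + 45629) = 1/44107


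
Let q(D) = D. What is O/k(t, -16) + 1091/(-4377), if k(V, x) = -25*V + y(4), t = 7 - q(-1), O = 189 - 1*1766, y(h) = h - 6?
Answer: 6682147/884154 ≈ 7.5577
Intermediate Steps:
y(h) = -6 + h
O = -1577 (O = 189 - 1766 = -1577)
t = 8 (t = 7 - 1*(-1) = 7 + 1 = 8)
k(V, x) = -2 - 25*V (k(V, x) = -25*V + (-6 + 4) = -25*V - 2 = -2 - 25*V)
O/k(t, -16) + 1091/(-4377) = -1577/(-2 - 25*8) + 1091/(-4377) = -1577/(-2 - 200) + 1091*(-1/4377) = -1577/(-202) - 1091/4377 = -1577*(-1/202) - 1091/4377 = 1577/202 - 1091/4377 = 6682147/884154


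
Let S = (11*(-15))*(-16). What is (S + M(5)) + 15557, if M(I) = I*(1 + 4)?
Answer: 18222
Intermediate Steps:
M(I) = 5*I (M(I) = I*5 = 5*I)
S = 2640 (S = -165*(-16) = 2640)
(S + M(5)) + 15557 = (2640 + 5*5) + 15557 = (2640 + 25) + 15557 = 2665 + 15557 = 18222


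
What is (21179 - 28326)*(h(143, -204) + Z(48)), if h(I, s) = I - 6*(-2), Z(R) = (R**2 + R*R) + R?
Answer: -34384217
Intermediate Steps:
Z(R) = R + 2*R**2 (Z(R) = (R**2 + R**2) + R = 2*R**2 + R = R + 2*R**2)
h(I, s) = 12 + I (h(I, s) = I + 12 = 12 + I)
(21179 - 28326)*(h(143, -204) + Z(48)) = (21179 - 28326)*((12 + 143) + 48*(1 + 2*48)) = -7147*(155 + 48*(1 + 96)) = -7147*(155 + 48*97) = -7147*(155 + 4656) = -7147*4811 = -34384217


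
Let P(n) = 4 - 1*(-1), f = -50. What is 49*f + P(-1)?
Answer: -2445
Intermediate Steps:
P(n) = 5 (P(n) = 4 + 1 = 5)
49*f + P(-1) = 49*(-50) + 5 = -2450 + 5 = -2445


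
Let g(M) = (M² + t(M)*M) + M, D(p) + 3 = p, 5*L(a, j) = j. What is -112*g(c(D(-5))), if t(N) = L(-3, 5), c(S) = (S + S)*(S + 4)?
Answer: -473088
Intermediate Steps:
L(a, j) = j/5
D(p) = -3 + p
c(S) = 2*S*(4 + S) (c(S) = (2*S)*(4 + S) = 2*S*(4 + S))
t(N) = 1 (t(N) = (⅕)*5 = 1)
g(M) = M² + 2*M (g(M) = (M² + 1*M) + M = (M² + M) + M = (M + M²) + M = M² + 2*M)
-112*g(c(D(-5))) = -112*2*(-3 - 5)*(4 + (-3 - 5))*(2 + 2*(-3 - 5)*(4 + (-3 - 5))) = -112*2*(-8)*(4 - 8)*(2 + 2*(-8)*(4 - 8)) = -112*2*(-8)*(-4)*(2 + 2*(-8)*(-4)) = -7168*(2 + 64) = -7168*66 = -112*4224 = -473088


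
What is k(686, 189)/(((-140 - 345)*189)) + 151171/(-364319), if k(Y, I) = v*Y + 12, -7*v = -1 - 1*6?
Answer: -14111384377/33395301135 ≈ -0.42256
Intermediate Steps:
v = 1 (v = -(-1 - 1*6)/7 = -(-1 - 6)/7 = -⅐*(-7) = 1)
k(Y, I) = 12 + Y (k(Y, I) = 1*Y + 12 = Y + 12 = 12 + Y)
k(686, 189)/(((-140 - 345)*189)) + 151171/(-364319) = (12 + 686)/(((-140 - 345)*189)) + 151171/(-364319) = 698/((-485*189)) + 151171*(-1/364319) = 698/(-91665) - 151171/364319 = 698*(-1/91665) - 151171/364319 = -698/91665 - 151171/364319 = -14111384377/33395301135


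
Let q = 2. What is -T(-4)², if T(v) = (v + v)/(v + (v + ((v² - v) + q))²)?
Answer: -1/1600 ≈ -0.00062500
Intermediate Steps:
T(v) = 2*v/(v + (2 + v²)²) (T(v) = (v + v)/(v + (v + ((v² - v) + 2))²) = (2*v)/(v + (v + (2 + v² - v))²) = (2*v)/(v + (2 + v²)²) = 2*v/(v + (2 + v²)²))
-T(-4)² = -(2*(-4)/(-4 + (2 + (-4)²)²))² = -(2*(-4)/(-4 + (2 + 16)²))² = -(2*(-4)/(-4 + 18²))² = -(2*(-4)/(-4 + 324))² = -(2*(-4)/320)² = -(2*(-4)*(1/320))² = -(-1/40)² = -1*1/1600 = -1/1600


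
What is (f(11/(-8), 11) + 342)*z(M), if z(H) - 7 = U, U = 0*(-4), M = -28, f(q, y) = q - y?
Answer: 18459/8 ≈ 2307.4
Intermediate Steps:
U = 0
z(H) = 7 (z(H) = 7 + 0 = 7)
(f(11/(-8), 11) + 342)*z(M) = ((11/(-8) - 1*11) + 342)*7 = ((11*(-⅛) - 11) + 342)*7 = ((-11/8 - 11) + 342)*7 = (-99/8 + 342)*7 = (2637/8)*7 = 18459/8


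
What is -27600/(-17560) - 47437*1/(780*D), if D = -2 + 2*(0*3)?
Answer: 1684711/52680 ≈ 31.980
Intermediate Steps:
D = -2 (D = -2 + 2*0 = -2 + 0 = -2)
-27600/(-17560) - 47437*1/(780*D) = -27600/(-17560) - 47437/(780*(-2)) = -27600*(-1/17560) - 47437/(-1560) = 690/439 - 47437*(-1/1560) = 690/439 + 3649/120 = 1684711/52680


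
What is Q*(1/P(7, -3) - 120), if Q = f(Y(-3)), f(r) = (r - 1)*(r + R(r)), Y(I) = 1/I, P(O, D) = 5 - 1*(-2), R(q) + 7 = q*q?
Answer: -218140/189 ≈ -1154.2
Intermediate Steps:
R(q) = -7 + q² (R(q) = -7 + q*q = -7 + q²)
P(O, D) = 7 (P(O, D) = 5 + 2 = 7)
f(r) = (-1 + r)*(-7 + r + r²) (f(r) = (r - 1)*(r + (-7 + r²)) = (-1 + r)*(-7 + r + r²))
Q = 260/27 (Q = 7 + (1/(-3))³ - 8/(-3) = 7 + (-⅓)³ - 8*(-⅓) = 7 - 1/27 + 8/3 = 260/27 ≈ 9.6296)
Q*(1/P(7, -3) - 120) = 260*(1/7 - 120)/27 = 260*(⅐ - 120)/27 = (260/27)*(-839/7) = -218140/189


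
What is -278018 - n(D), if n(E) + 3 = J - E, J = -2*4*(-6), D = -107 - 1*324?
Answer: -278494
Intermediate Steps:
D = -431 (D = -107 - 324 = -431)
J = 48 (J = -8*(-6) = 48)
n(E) = 45 - E (n(E) = -3 + (48 - E) = 45 - E)
-278018 - n(D) = -278018 - (45 - 1*(-431)) = -278018 - (45 + 431) = -278018 - 1*476 = -278018 - 476 = -278494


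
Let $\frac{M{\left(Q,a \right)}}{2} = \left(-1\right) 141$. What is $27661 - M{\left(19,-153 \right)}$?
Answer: $27943$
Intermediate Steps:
$M{\left(Q,a \right)} = -282$ ($M{\left(Q,a \right)} = 2 \left(\left(-1\right) 141\right) = 2 \left(-141\right) = -282$)
$27661 - M{\left(19,-153 \right)} = 27661 - -282 = 27661 + 282 = 27943$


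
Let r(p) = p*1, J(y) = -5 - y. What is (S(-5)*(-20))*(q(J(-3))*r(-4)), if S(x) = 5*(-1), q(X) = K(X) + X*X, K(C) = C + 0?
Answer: -800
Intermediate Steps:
K(C) = C
r(p) = p
q(X) = X + X² (q(X) = X + X*X = X + X²)
S(x) = -5
(S(-5)*(-20))*(q(J(-3))*r(-4)) = (-5*(-20))*(((-5 - 1*(-3))*(1 + (-5 - 1*(-3))))*(-4)) = 100*(((-5 + 3)*(1 + (-5 + 3)))*(-4)) = 100*(-2*(1 - 2)*(-4)) = 100*(-2*(-1)*(-4)) = 100*(2*(-4)) = 100*(-8) = -800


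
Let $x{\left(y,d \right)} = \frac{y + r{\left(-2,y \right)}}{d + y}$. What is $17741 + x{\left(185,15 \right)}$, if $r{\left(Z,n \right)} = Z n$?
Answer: $\frac{709603}{40} \approx 17740.0$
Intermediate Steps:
$x{\left(y,d \right)} = - \frac{y}{d + y}$ ($x{\left(y,d \right)} = \frac{y - 2 y}{d + y} = \frac{\left(-1\right) y}{d + y} = - \frac{y}{d + y}$)
$17741 + x{\left(185,15 \right)} = 17741 - \frac{185}{15 + 185} = 17741 - \frac{185}{200} = 17741 - 185 \cdot \frac{1}{200} = 17741 - \frac{37}{40} = \frac{709603}{40}$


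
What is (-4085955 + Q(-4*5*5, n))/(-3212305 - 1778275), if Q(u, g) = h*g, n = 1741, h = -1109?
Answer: 214883/178235 ≈ 1.2056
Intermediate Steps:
Q(u, g) = -1109*g
(-4085955 + Q(-4*5*5, n))/(-3212305 - 1778275) = (-4085955 - 1109*1741)/(-3212305 - 1778275) = (-4085955 - 1930769)/(-4990580) = -6016724*(-1/4990580) = 214883/178235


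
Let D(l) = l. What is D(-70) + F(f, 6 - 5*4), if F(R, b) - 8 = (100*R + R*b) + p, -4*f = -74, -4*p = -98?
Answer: 3107/2 ≈ 1553.5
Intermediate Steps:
p = 49/2 (p = -¼*(-98) = 49/2 ≈ 24.500)
f = 37/2 (f = -¼*(-74) = 37/2 ≈ 18.500)
F(R, b) = 65/2 + 100*R + R*b (F(R, b) = 8 + ((100*R + R*b) + 49/2) = 8 + (49/2 + 100*R + R*b) = 65/2 + 100*R + R*b)
D(-70) + F(f, 6 - 5*4) = -70 + (65/2 + 100*(37/2) + 37*(6 - 5*4)/2) = -70 + (65/2 + 1850 + 37*(6 - 20)/2) = -70 + (65/2 + 1850 + (37/2)*(-14)) = -70 + (65/2 + 1850 - 259) = -70 + 3247/2 = 3107/2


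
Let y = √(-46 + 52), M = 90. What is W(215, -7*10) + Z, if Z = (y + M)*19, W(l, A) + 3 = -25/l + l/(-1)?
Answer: 64151/43 + 19*√6 ≈ 1538.4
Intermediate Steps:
W(l, A) = -3 - l - 25/l (W(l, A) = -3 + (-25/l + l/(-1)) = -3 + (-25/l + l*(-1)) = -3 + (-25/l - l) = -3 + (-l - 25/l) = -3 - l - 25/l)
y = √6 ≈ 2.4495
Z = 1710 + 19*√6 (Z = (√6 + 90)*19 = (90 + √6)*19 = 1710 + 19*√6 ≈ 1756.5)
W(215, -7*10) + Z = (-3 - 1*215 - 25/215) + (1710 + 19*√6) = (-3 - 215 - 25*1/215) + (1710 + 19*√6) = (-3 - 215 - 5/43) + (1710 + 19*√6) = -9379/43 + (1710 + 19*√6) = 64151/43 + 19*√6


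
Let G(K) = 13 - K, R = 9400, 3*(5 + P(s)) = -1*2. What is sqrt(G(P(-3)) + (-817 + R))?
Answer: sqrt(77415)/3 ≈ 92.745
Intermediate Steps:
P(s) = -17/3 (P(s) = -5 + (-1*2)/3 = -5 + (1/3)*(-2) = -5 - 2/3 = -17/3)
sqrt(G(P(-3)) + (-817 + R)) = sqrt((13 - 1*(-17/3)) + (-817 + 9400)) = sqrt((13 + 17/3) + 8583) = sqrt(56/3 + 8583) = sqrt(25805/3) = sqrt(77415)/3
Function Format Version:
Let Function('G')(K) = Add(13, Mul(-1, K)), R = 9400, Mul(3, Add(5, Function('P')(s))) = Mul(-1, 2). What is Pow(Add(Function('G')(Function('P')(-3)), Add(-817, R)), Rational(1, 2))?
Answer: Mul(Rational(1, 3), Pow(77415, Rational(1, 2))) ≈ 92.745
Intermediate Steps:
Function('P')(s) = Rational(-17, 3) (Function('P')(s) = Add(-5, Mul(Rational(1, 3), Mul(-1, 2))) = Add(-5, Mul(Rational(1, 3), -2)) = Add(-5, Rational(-2, 3)) = Rational(-17, 3))
Pow(Add(Function('G')(Function('P')(-3)), Add(-817, R)), Rational(1, 2)) = Pow(Add(Add(13, Mul(-1, Rational(-17, 3))), Add(-817, 9400)), Rational(1, 2)) = Pow(Add(Add(13, Rational(17, 3)), 8583), Rational(1, 2)) = Pow(Add(Rational(56, 3), 8583), Rational(1, 2)) = Pow(Rational(25805, 3), Rational(1, 2)) = Mul(Rational(1, 3), Pow(77415, Rational(1, 2)))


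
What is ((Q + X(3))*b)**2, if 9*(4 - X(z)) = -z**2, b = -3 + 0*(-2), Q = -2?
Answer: 81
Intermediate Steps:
b = -3 (b = -3 + 0 = -3)
X(z) = 4 + z**2/9 (X(z) = 4 - (-1)*z**2/9 = 4 + z**2/9)
((Q + X(3))*b)**2 = ((-2 + (4 + (1/9)*3**2))*(-3))**2 = ((-2 + (4 + (1/9)*9))*(-3))**2 = ((-2 + (4 + 1))*(-3))**2 = ((-2 + 5)*(-3))**2 = (3*(-3))**2 = (-9)**2 = 81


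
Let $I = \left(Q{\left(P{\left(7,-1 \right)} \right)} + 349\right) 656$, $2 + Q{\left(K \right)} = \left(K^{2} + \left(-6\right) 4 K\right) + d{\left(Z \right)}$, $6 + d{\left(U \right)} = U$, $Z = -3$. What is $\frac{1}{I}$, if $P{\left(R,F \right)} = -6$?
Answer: $\frac{1}{339808} \approx 2.9428 \cdot 10^{-6}$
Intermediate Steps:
$d{\left(U \right)} = -6 + U$
$Q{\left(K \right)} = -11 + K^{2} - 24 K$ ($Q{\left(K \right)} = -2 - \left(9 - K^{2} - \left(-6\right) 4 K\right) = -2 - \left(9 - K^{2} + 24 K\right) = -11 + K^{2} - 24 K$)
$I = 339808$ ($I = \left(\left(-11 + \left(-6\right)^{2} - -144\right) + 349\right) 656 = \left(\left(-11 + 36 + 144\right) + 349\right) 656 = \left(169 + 349\right) 656 = 518 \cdot 656 = 339808$)
$\frac{1}{I} = \frac{1}{339808}$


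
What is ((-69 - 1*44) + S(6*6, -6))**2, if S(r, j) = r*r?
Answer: 1399489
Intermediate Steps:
S(r, j) = r**2
((-69 - 1*44) + S(6*6, -6))**2 = ((-69 - 1*44) + (6*6)**2)**2 = ((-69 - 44) + 36**2)**2 = (-113 + 1296)**2 = 1183**2 = 1399489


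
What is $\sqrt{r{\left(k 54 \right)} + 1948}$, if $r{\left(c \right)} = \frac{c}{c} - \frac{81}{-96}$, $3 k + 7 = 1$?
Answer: $\frac{\sqrt{124790}}{8} \approx 44.157$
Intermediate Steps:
$k = -2$ ($k = - \frac{7}{3} + \frac{1}{3} \cdot 1 = - \frac{7}{3} + \frac{1}{3} = -2$)
$r{\left(c \right)} = \frac{59}{32}$ ($r{\left(c \right)} = 1 - - \frac{27}{32} = 1 + \frac{27}{32} = \frac{59}{32}$)
$\sqrt{r{\left(k 54 \right)} + 1948} = \sqrt{\frac{59}{32} + 1948} = \sqrt{\frac{62395}{32}} = \frac{\sqrt{124790}}{8}$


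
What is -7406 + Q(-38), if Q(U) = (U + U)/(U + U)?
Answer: -7405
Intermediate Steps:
Q(U) = 1 (Q(U) = (2*U)/((2*U)) = (2*U)*(1/(2*U)) = 1)
-7406 + Q(-38) = -7406 + 1 = -7405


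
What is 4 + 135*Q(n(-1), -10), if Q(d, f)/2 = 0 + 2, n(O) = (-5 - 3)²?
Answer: 544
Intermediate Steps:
n(O) = 64 (n(O) = (-8)² = 64)
Q(d, f) = 4 (Q(d, f) = 2*(0 + 2) = 2*2 = 4)
4 + 135*Q(n(-1), -10) = 4 + 135*4 = 4 + 540 = 544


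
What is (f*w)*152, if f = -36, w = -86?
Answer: 470592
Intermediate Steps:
(f*w)*152 = -36*(-86)*152 = 3096*152 = 470592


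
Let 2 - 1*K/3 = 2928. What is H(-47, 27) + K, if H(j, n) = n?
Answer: -8751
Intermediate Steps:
K = -8778 (K = 6 - 3*2928 = 6 - 8784 = -8778)
H(-47, 27) + K = 27 - 8778 = -8751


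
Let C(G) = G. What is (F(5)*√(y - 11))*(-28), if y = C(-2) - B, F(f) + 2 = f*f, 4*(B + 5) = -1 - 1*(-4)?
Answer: -322*I*√35 ≈ -1905.0*I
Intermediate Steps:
B = -17/4 (B = -5 + (-1 - 1*(-4))/4 = -5 + (-1 + 4)/4 = -5 + (¼)*3 = -5 + ¾ = -17/4 ≈ -4.2500)
F(f) = -2 + f² (F(f) = -2 + f*f = -2 + f²)
y = 9/4 (y = -2 - 1*(-17/4) = -2 + 17/4 = 9/4 ≈ 2.2500)
(F(5)*√(y - 11))*(-28) = ((-2 + 5²)*√(9/4 - 11))*(-28) = ((-2 + 25)*√(-35/4))*(-28) = (23*(I*√35/2))*(-28) = (23*I*√35/2)*(-28) = -322*I*√35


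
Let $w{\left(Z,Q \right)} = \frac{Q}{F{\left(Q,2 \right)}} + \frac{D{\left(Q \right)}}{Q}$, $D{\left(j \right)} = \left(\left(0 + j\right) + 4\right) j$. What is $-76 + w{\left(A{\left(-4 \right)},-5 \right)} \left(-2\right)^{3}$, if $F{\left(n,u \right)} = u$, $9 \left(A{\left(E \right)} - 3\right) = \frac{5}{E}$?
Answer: $-48$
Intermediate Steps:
$A{\left(E \right)} = 3 + \frac{5}{9 E}$ ($A{\left(E \right)} = 3 + \frac{5 \frac{1}{E}}{9} = 3 + \frac{5}{9 E}$)
$D{\left(j \right)} = j \left(4 + j\right)$ ($D{\left(j \right)} = \left(j + 4\right) j = \left(4 + j\right) j = j \left(4 + j\right)$)
$w{\left(Z,Q \right)} = 4 + \frac{3 Q}{2}$ ($w{\left(Z,Q \right)} = \frac{Q}{2} + \frac{Q \left(4 + Q\right)}{Q} = Q \frac{1}{2} + \left(4 + Q\right) = \frac{Q}{2} + \left(4 + Q\right) = 4 + \frac{3 Q}{2}$)
$-76 + w{\left(A{\left(-4 \right)},-5 \right)} \left(-2\right)^{3} = -76 + \left(4 + \frac{3}{2} \left(-5\right)\right) \left(-2\right)^{3} = -76 + \left(4 - \frac{15}{2}\right) \left(-8\right) = -76 - -28 = -76 + 28 = -48$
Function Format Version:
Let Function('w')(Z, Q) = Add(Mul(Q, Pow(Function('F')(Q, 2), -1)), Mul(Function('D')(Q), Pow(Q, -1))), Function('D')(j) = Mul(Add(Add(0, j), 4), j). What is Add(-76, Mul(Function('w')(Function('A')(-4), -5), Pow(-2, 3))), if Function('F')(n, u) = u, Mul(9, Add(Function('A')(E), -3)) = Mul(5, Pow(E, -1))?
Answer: -48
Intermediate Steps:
Function('A')(E) = Add(3, Mul(Rational(5, 9), Pow(E, -1))) (Function('A')(E) = Add(3, Mul(Rational(1, 9), Mul(5, Pow(E, -1)))) = Add(3, Mul(Rational(5, 9), Pow(E, -1))))
Function('D')(j) = Mul(j, Add(4, j)) (Function('D')(j) = Mul(Add(j, 4), j) = Mul(Add(4, j), j) = Mul(j, Add(4, j)))
Function('w')(Z, Q) = Add(4, Mul(Rational(3, 2), Q)) (Function('w')(Z, Q) = Add(Mul(Q, Pow(2, -1)), Mul(Mul(Q, Add(4, Q)), Pow(Q, -1))) = Add(Mul(Q, Rational(1, 2)), Add(4, Q)) = Add(Mul(Rational(1, 2), Q), Add(4, Q)) = Add(4, Mul(Rational(3, 2), Q)))
Add(-76, Mul(Function('w')(Function('A')(-4), -5), Pow(-2, 3))) = Add(-76, Mul(Add(4, Mul(Rational(3, 2), -5)), Pow(-2, 3))) = Add(-76, Mul(Add(4, Rational(-15, 2)), -8)) = Add(-76, Mul(Rational(-7, 2), -8)) = Add(-76, 28) = -48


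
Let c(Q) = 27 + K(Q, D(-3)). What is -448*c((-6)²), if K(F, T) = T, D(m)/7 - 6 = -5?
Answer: -15232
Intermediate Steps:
D(m) = 7 (D(m) = 42 + 7*(-5) = 42 - 35 = 7)
c(Q) = 34 (c(Q) = 27 + 7 = 34)
-448*c((-6)²) = -448*34 = -15232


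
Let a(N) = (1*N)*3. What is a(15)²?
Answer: 2025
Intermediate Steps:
a(N) = 3*N (a(N) = N*3 = 3*N)
a(15)² = (3*15)² = 45² = 2025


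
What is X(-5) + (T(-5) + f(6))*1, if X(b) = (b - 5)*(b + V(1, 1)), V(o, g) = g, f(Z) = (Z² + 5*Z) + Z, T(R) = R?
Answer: 107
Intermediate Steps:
f(Z) = Z² + 6*Z
X(b) = (1 + b)*(-5 + b) (X(b) = (b - 5)*(b + 1) = (-5 + b)*(1 + b) = (1 + b)*(-5 + b))
X(-5) + (T(-5) + f(6))*1 = (-5 + (-5)² - 4*(-5)) + (-5 + 6*(6 + 6))*1 = (-5 + 25 + 20) + (-5 + 6*12)*1 = 40 + (-5 + 72)*1 = 40 + 67*1 = 40 + 67 = 107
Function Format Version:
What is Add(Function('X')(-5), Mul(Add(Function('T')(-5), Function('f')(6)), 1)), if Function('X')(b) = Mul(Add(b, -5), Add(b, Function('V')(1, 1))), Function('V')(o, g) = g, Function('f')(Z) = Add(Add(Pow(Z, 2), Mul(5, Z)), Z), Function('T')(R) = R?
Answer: 107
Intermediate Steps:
Function('f')(Z) = Add(Pow(Z, 2), Mul(6, Z))
Function('X')(b) = Mul(Add(1, b), Add(-5, b)) (Function('X')(b) = Mul(Add(b, -5), Add(b, 1)) = Mul(Add(-5, b), Add(1, b)) = Mul(Add(1, b), Add(-5, b)))
Add(Function('X')(-5), Mul(Add(Function('T')(-5), Function('f')(6)), 1)) = Add(Add(-5, Pow(-5, 2), Mul(-4, -5)), Mul(Add(-5, Mul(6, Add(6, 6))), 1)) = Add(Add(-5, 25, 20), Mul(Add(-5, Mul(6, 12)), 1)) = Add(40, Mul(Add(-5, 72), 1)) = Add(40, Mul(67, 1)) = Add(40, 67) = 107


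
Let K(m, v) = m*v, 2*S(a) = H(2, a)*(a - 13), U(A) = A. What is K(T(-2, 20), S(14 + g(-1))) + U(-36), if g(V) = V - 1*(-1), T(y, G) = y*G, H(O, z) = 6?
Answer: -156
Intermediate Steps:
T(y, G) = G*y
g(V) = 1 + V (g(V) = V + 1 = 1 + V)
S(a) = -39 + 3*a (S(a) = (6*(a - 13))/2 = (6*(-13 + a))/2 = (-78 + 6*a)/2 = -39 + 3*a)
K(T(-2, 20), S(14 + g(-1))) + U(-36) = (20*(-2))*(-39 + 3*(14 + (1 - 1))) - 36 = -40*(-39 + 3*(14 + 0)) - 36 = -40*(-39 + 3*14) - 36 = -40*(-39 + 42) - 36 = -40*3 - 36 = -120 - 36 = -156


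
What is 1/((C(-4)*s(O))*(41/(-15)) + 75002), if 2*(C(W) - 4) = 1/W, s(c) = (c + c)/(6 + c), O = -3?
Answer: 60/4501391 ≈ 1.3329e-5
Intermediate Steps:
s(c) = 2*c/(6 + c) (s(c) = (2*c)/(6 + c) = 2*c/(6 + c))
C(W) = 4 + 1/(2*W)
1/((C(-4)*s(O))*(41/(-15)) + 75002) = 1/(((4 + (½)/(-4))*(2*(-3)/(6 - 3)))*(41/(-15)) + 75002) = 1/(((4 + (½)*(-¼))*(2*(-3)/3))*(41*(-1/15)) + 75002) = 1/(((4 - ⅛)*(2*(-3)*(⅓)))*(-41/15) + 75002) = 1/(((31/8)*(-2))*(-41/15) + 75002) = 1/(-31/4*(-41/15) + 75002) = 1/(1271/60 + 75002) = 1/(4501391/60) = 60/4501391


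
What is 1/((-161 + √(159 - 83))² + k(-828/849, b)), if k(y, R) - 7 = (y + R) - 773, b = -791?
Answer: 489324263/11800832757240 + 12894329*√19/11800832757240 ≈ 4.6228e-5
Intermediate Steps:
k(y, R) = -766 + R + y (k(y, R) = 7 + ((y + R) - 773) = 7 + ((R + y) - 773) = 7 + (-773 + R + y) = -766 + R + y)
1/((-161 + √(159 - 83))² + k(-828/849, b)) = 1/((-161 + √(159 - 83))² + (-766 - 791 - 828/849)) = 1/((-161 + √76)² + (-766 - 791 - 828*1/849)) = 1/((-161 + 2*√19)² + (-766 - 791 - 276/283)) = 1/((-161 + 2*√19)² - 440907/283) = 1/(-440907/283 + (-161 + 2*√19)²)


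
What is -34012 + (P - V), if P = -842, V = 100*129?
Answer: -47754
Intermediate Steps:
V = 12900
-34012 + (P - V) = -34012 + (-842 - 1*12900) = -34012 + (-842 - 12900) = -34012 - 13742 = -47754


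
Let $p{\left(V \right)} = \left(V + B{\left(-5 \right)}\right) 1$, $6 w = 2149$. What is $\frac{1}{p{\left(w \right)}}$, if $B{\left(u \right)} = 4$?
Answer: $\frac{6}{2173} \approx 0.0027612$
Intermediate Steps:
$w = \frac{2149}{6}$ ($w = \frac{1}{6} \cdot 2149 = \frac{2149}{6} \approx 358.17$)
$p{\left(V \right)} = 4 + V$ ($p{\left(V \right)} = \left(V + 4\right) 1 = \left(4 + V\right) 1 = 4 + V$)
$\frac{1}{p{\left(w \right)}} = \frac{1}{4 + \frac{2149}{6}} = \frac{1}{\frac{2173}{6}} = \frac{6}{2173}$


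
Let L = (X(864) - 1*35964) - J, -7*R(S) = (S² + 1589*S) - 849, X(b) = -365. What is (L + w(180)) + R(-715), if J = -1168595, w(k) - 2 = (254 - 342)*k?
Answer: 8440755/7 ≈ 1.2058e+6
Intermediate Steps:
R(S) = 849/7 - 227*S - S²/7 (R(S) = -((S² + 1589*S) - 849)/7 = -(-849 + S² + 1589*S)/7 = 849/7 - 227*S - S²/7)
w(k) = 2 - 88*k (w(k) = 2 + (254 - 342)*k = 2 - 88*k)
L = 1132266 (L = (-365 - 1*35964) - 1*(-1168595) = (-365 - 35964) + 1168595 = -36329 + 1168595 = 1132266)
(L + w(180)) + R(-715) = (1132266 + (2 - 88*180)) + (849/7 - 227*(-715) - ⅐*(-715)²) = (1132266 + (2 - 15840)) + (849/7 + 162305 - ⅐*511225) = (1132266 - 15838) + (849/7 + 162305 - 511225/7) = 1116428 + 625759/7 = 8440755/7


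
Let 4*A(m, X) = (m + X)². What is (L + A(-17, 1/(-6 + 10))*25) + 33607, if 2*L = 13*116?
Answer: 2311329/64 ≈ 36115.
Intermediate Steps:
A(m, X) = (X + m)²/4 (A(m, X) = (m + X)²/4 = (X + m)²/4)
L = 754 (L = (13*116)/2 = (½)*1508 = 754)
(L + A(-17, 1/(-6 + 10))*25) + 33607 = (754 + ((1/(-6 + 10) - 17)²/4)*25) + 33607 = (754 + ((1/4 - 17)²/4)*25) + 33607 = (754 + ((¼ - 17)²/4)*25) + 33607 = (754 + ((-67/4)²/4)*25) + 33607 = (754 + ((¼)*(4489/16))*25) + 33607 = (754 + (4489/64)*25) + 33607 = (754 + 112225/64) + 33607 = 160481/64 + 33607 = 2311329/64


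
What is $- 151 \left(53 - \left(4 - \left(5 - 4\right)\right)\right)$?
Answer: $-7550$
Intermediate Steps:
$- 151 \left(53 - \left(4 - \left(5 - 4\right)\right)\right) = - 151 \left(53 + \left(1 \cdot 1 - 4\right)\right) = - 151 \left(53 + \left(1 - 4\right)\right) = - 151 \left(53 - 3\right) = \left(-151\right) 50 = -7550$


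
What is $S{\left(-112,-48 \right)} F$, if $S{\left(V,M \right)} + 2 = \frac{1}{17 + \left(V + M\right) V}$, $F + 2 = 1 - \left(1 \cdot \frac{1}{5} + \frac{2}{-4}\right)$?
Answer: $\frac{251111}{179370} \approx 1.4$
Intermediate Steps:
$F = - \frac{7}{10}$ ($F = -2 - \left(-1 - \frac{1}{2} + \frac{1}{5}\right) = -2 + \left(1 - \left(\frac{1}{5} - \frac{1}{2}\right)\right) = -2 + \left(1 - - \frac{3}{10}\right) = -2 + \left(1 + \frac{3}{10}\right) = -2 + \frac{13}{10} = - \frac{7}{10} \approx -0.7$)
$S{\left(V,M \right)} = -2 + \frac{1}{17 + V \left(M + V\right)}$ ($S{\left(V,M \right)} = -2 + \frac{1}{17 + \left(V + M\right) V} = -2 + \frac{1}{17 + \left(M + V\right) V} = -2 + \frac{1}{17 + V \left(M + V\right)}$)
$S{\left(-112,-48 \right)} F = \frac{-33 - 2 \left(-112\right)^{2} - \left(-96\right) \left(-112\right)}{17 + \left(-112\right)^{2} - -5376} \left(- \frac{7}{10}\right) = \frac{-33 - 25088 - 10752}{17 + 12544 + 5376} \left(- \frac{7}{10}\right) = \frac{-33 - 25088 - 10752}{17937} \left(- \frac{7}{10}\right) = \frac{1}{17937} \left(-35873\right) \left(- \frac{7}{10}\right) = \left(- \frac{35873}{17937}\right) \left(- \frac{7}{10}\right) = \frac{251111}{179370}$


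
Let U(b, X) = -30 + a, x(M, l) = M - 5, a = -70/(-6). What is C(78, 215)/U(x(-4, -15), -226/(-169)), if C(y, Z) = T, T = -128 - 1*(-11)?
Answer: 351/55 ≈ 6.3818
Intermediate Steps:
a = 35/3 (a = -70*(-1/6) = 35/3 ≈ 11.667)
x(M, l) = -5 + M
U(b, X) = -55/3 (U(b, X) = -30 + 35/3 = -55/3)
T = -117 (T = -128 + 11 = -117)
C(y, Z) = -117
C(78, 215)/U(x(-4, -15), -226/(-169)) = -117/(-55/3) = -117*(-3/55) = 351/55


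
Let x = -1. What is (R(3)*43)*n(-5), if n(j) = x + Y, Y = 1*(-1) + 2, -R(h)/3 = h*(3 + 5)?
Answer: 0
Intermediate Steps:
R(h) = -24*h (R(h) = -3*h*(3 + 5) = -3*h*8 = -24*h)
Y = 1 (Y = -1 + 2 = 1)
n(j) = 0 (n(j) = -1 + 1 = 0)
(R(3)*43)*n(-5) = (-24*3*43)*0 = -72*43*0 = -3096*0 = 0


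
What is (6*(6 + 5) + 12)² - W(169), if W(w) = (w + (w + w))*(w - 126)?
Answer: -15717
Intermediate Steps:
W(w) = 3*w*(-126 + w) (W(w) = (w + 2*w)*(-126 + w) = (3*w)*(-126 + w) = 3*w*(-126 + w))
(6*(6 + 5) + 12)² - W(169) = (6*(6 + 5) + 12)² - 3*169*(-126 + 169) = (6*11 + 12)² - 3*169*43 = (66 + 12)² - 1*21801 = 78² - 21801 = 6084 - 21801 = -15717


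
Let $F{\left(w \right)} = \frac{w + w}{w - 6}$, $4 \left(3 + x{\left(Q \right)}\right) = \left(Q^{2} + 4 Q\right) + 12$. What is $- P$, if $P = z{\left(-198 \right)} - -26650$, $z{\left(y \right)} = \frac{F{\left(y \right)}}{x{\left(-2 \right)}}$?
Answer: $- \frac{453017}{17} \approx -26648.0$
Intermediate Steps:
$x{\left(Q \right)} = Q + \frac{Q^{2}}{4}$ ($x{\left(Q \right)} = -3 + \frac{\left(Q^{2} + 4 Q\right) + 12}{4} = -3 + \frac{12 + Q^{2} + 4 Q}{4} = -3 + \left(3 + Q + \frac{Q^{2}}{4}\right) = Q + \frac{Q^{2}}{4}$)
$F{\left(w \right)} = \frac{2 w}{-6 + w}$
$z{\left(y \right)} = - \frac{2 y}{-6 + y}$ ($z{\left(y \right)} = \frac{2 y \frac{1}{-6 + y}}{\frac{1}{4} \left(-2\right) \left(4 - 2\right)} = \frac{2 y \frac{1}{-6 + y}}{\frac{1}{4} \left(-2\right) 2} = \frac{2 y \frac{1}{-6 + y}}{-1} = \frac{2 y}{-6 + y} \left(-1\right) = - \frac{2 y}{-6 + y}$)
$P = \frac{453017}{17}$ ($P = \left(-2\right) \left(-198\right) \frac{1}{-6 - 198} - -26650 = \left(-2\right) \left(-198\right) \frac{1}{-204} + 26650 = \left(-2\right) \left(-198\right) \left(- \frac{1}{204}\right) + 26650 = - \frac{33}{17} + 26650 = \frac{453017}{17} \approx 26648.0$)
$- P = \left(-1\right) \frac{453017}{17} = - \frac{453017}{17}$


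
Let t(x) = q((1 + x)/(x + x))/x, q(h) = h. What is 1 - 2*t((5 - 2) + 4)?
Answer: 41/49 ≈ 0.83673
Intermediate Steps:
t(x) = (1 + x)/(2*x**2) (t(x) = ((1 + x)/(x + x))/x = ((1 + x)/((2*x)))/x = ((1 + x)*(1/(2*x)))/x = ((1 + x)/(2*x))/x = (1 + x)/(2*x**2))
1 - 2*t((5 - 2) + 4) = 1 - (1 + ((5 - 2) + 4))/((5 - 2) + 4)**2 = 1 - (1 + (3 + 4))/(3 + 4)**2 = 1 - (1 + 7)/7**2 = 1 - 8/49 = 41/49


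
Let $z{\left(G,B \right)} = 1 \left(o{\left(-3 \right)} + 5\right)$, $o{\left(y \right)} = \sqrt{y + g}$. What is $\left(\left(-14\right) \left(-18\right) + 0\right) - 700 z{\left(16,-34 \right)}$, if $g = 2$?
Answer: $-3248 - 700 i \approx -3248.0 - 700.0 i$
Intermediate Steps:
$o{\left(y \right)} = \sqrt{2 + y}$ ($o{\left(y \right)} = \sqrt{y + 2} = \sqrt{2 + y}$)
$z{\left(G,B \right)} = 5 + i$ ($z{\left(G,B \right)} = 1 \left(\sqrt{2 - 3} + 5\right) = 1 \left(\sqrt{-1} + 5\right) = 1 \left(i + 5\right) = 1 \left(5 + i\right) = 5 + i$)
$\left(\left(-14\right) \left(-18\right) + 0\right) - 700 z{\left(16,-34 \right)} = \left(\left(-14\right) \left(-18\right) + 0\right) - 700 \left(5 + i\right) = \left(252 + 0\right) - \left(3500 + 700 i\right) = 252 - \left(3500 + 700 i\right) = -3248 - 700 i$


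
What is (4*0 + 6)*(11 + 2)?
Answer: 78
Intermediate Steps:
(4*0 + 6)*(11 + 2) = (0 + 6)*13 = 6*13 = 78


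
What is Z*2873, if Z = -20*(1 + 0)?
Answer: -57460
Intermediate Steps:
Z = -20 (Z = -20*1 = -20)
Z*2873 = -20*2873 = -57460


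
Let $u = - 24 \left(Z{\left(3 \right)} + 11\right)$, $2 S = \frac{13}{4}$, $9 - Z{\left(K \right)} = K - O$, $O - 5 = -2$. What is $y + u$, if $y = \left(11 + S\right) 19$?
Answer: $- \frac{1921}{8} \approx -240.13$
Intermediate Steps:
$O = 3$ ($O = 5 - 2 = 3$)
$Z{\left(K \right)} = 12 - K$ ($Z{\left(K \right)} = 9 - \left(K - 3\right) = 9 - \left(-3 + K\right) = 12 - K$)
$S = \frac{13}{8}$ ($S = \frac{13 \cdot \frac{1}{4}}{2} = \frac{1}{2} \cdot \frac{13}{4} = \frac{13}{8} \approx 1.625$)
$u = -480$ ($u = - 24 \left(\left(12 - 3\right) + 11\right) = - 24 \left(9 + 11\right) = \left(-24\right) 20 = -480$)
$y = \frac{1919}{8}$ ($y = \left(11 + \frac{13}{8}\right) 19 = \frac{101}{8} \cdot 19 = \frac{1919}{8} \approx 239.88$)
$y + u = \frac{1919}{8} - 480 = - \frac{1921}{8}$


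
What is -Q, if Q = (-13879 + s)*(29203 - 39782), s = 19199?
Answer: 56280280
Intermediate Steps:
Q = -56280280 (Q = (-13879 + 19199)*(29203 - 39782) = 5320*(-10579) = -56280280)
-Q = -1*(-56280280) = 56280280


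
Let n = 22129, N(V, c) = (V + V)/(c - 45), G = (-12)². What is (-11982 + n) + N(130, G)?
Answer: 1004813/99 ≈ 10150.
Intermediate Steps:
G = 144
N(V, c) = 2*V/(-45 + c) (N(V, c) = (2*V)/(-45 + c) = 2*V/(-45 + c))
(-11982 + n) + N(130, G) = (-11982 + 22129) + 2*130/(-45 + 144) = 10147 + 2*130/99 = 10147 + 2*130*(1/99) = 10147 + 260/99 = 1004813/99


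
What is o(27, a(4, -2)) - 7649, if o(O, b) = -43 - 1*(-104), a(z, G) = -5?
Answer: -7588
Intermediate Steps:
o(O, b) = 61 (o(O, b) = -43 + 104 = 61)
o(27, a(4, -2)) - 7649 = 61 - 7649 = -7588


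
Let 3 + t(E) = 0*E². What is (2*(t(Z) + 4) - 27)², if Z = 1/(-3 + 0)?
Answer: 625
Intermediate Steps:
Z = -⅓ (Z = 1/(-3) = -⅓ ≈ -0.33333)
t(E) = -3 (t(E) = -3 + 0*E² = -3 + 0 = -3)
(2*(t(Z) + 4) - 27)² = (2*(-3 + 4) - 27)² = (2*1 - 27)² = (2 - 27)² = (-25)² = 625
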